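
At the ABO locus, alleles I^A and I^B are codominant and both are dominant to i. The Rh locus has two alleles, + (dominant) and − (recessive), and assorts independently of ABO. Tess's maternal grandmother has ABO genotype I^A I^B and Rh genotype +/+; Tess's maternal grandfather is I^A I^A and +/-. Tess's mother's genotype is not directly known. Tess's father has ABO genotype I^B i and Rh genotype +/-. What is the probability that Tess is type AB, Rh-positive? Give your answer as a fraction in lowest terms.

Tess's mother's ABO genotype from I^A I^B × I^A I^A: 1/2 I^A I^A, 1/2 I^A I^B.
Crossing each possibility with the father I^B i and summing P(type AB): 1/2·1/2 + 1/2·1/4 = 3/8.
Similarly for Rh via the mother's Rh distribution: P(Rh+) = 7/8.
Independent loci: 3/8 × 7/8 = 21/64.

21/64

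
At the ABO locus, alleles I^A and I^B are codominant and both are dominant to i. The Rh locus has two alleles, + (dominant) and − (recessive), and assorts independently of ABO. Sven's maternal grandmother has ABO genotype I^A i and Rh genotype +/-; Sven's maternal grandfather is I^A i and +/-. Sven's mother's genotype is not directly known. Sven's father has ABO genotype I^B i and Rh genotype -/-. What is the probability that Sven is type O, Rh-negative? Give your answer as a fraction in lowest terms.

1/8

Sven's mother's ABO genotype from I^A i × I^A i: 1/4 I^A I^A, 1/2 I^A i, 1/4 i i.
Crossing each possibility with the father I^B i and summing P(type O): 1/4·0 + 1/2·1/4 + 1/4·1/2 = 1/4.
Similarly for Rh via the mother's Rh distribution: P(Rh-) = 1/2.
Independent loci: 1/4 × 1/2 = 1/8.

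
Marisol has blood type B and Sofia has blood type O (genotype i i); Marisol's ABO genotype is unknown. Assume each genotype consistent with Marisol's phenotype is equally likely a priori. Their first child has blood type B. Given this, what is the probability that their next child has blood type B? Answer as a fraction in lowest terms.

5/6

Possible genotypes: Marisol ∈ {I^B I^B, I^B i}; Sofia ∈ {i i}.
Weight each parental genotype pair by prior × P(type-B child):
  I^B I^B × i i: posterior weight 2/3; P(next child type B) = 1.
  I^B i × i i: posterior weight 1/3; P(next child type B) = 1/2.
Weighted sum = 5/6.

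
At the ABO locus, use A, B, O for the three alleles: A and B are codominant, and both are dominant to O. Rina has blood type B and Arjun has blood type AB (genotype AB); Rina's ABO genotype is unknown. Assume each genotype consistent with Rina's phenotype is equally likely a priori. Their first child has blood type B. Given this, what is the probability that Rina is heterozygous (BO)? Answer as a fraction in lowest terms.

1/2

Possible genotypes: Rina ∈ {BB, BO}; Arjun ∈ {AB}.
Weight each parental genotype pair by prior × P(type-B child):
  BB × AB: posterior weight 1/2.
  BO × AB: posterior weight 1/2.
Sum the posterior weight over pairs where Rina is BO: 1/2.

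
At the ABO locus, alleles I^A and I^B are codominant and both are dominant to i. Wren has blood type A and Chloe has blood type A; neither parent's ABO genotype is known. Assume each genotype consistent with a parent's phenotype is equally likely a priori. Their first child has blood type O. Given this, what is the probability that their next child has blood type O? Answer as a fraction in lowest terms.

1/4

Possible genotypes: Wren ∈ {I^A I^A, I^A i}; Chloe ∈ {I^A I^A, I^A i}.
Weight each parental genotype pair by prior × P(type-O child):
  I^A i × I^A i: posterior weight 1; P(next child type O) = 1/4.
Weighted sum = 1/4.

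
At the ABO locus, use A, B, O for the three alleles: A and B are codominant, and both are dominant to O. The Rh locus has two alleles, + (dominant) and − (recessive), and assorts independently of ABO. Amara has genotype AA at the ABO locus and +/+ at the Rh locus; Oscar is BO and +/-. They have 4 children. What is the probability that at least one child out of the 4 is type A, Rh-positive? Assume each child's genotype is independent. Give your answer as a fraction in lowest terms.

ABO cross AA × BO → 1/2 A, 1/2 AB.
Rh cross +/+ × +/- → 1 Rh+; so P(type A, Rh-positive) = 1/2 × 1 = 1/2 per child.
P(none) = (1/2)^4 = 1/16; P(at least one) = 1 − 1/16 = 15/16.

15/16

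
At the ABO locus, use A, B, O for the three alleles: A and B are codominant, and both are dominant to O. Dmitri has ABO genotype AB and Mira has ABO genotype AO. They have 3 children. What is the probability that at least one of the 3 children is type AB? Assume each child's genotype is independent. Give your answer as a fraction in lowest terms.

ABO cross AB × AO → 1/2 A, 1/4 B, 1/4 AB.
So P(type AB) = 1/4 per child.
P(none) = (3/4)^3 = 27/64; P(at least one) = 1 − 27/64 = 37/64.

37/64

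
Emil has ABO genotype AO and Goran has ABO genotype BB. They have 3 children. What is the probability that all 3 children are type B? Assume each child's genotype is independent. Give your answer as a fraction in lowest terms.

1/8

ABO cross AO × BB → 1/2 B, 1/2 AB.
So P(type B) = 1/2 per child.
All 3 independent: (1/2)^3 = 1/8.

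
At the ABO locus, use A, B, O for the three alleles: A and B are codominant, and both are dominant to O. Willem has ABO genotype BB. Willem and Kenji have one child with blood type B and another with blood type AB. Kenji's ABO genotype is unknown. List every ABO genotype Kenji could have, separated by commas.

AB, AO

For each candidate genotype of Kenji, check whether crossing it with BB can produce every observed child phenotype.
  AA → possible child types {AB} ✗
  AB → possible child types {B, AB} ✓
  AO → possible child types {B, AB} ✓
  BB → possible child types {B} ✗
  BO → possible child types {B} ✗
  OO → possible child types {B} ✗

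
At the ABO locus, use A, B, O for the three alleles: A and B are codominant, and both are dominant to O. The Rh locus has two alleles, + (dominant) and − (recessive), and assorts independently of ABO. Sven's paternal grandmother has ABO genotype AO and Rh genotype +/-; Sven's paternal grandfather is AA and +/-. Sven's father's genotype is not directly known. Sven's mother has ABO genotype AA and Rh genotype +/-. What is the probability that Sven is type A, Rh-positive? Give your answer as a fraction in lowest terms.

3/4

Sven's father's ABO genotype from AO × AA: 1/2 AA, 1/2 AO.
Crossing each possibility with the mother AA and summing P(type A): 1/2·1 + 1/2·1 = 1.
Similarly for Rh via the father's Rh distribution: P(Rh+) = 3/4.
Independent loci: 1 × 3/4 = 3/4.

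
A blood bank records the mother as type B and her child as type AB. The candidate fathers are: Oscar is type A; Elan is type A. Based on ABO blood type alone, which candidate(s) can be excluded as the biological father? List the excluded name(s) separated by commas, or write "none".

A candidate is excluded only if no genotype consistent with his phenotype could produce a type AB child with a type B mother.
Every candidate has at least one consistent genotype combination, so none can be excluded.

none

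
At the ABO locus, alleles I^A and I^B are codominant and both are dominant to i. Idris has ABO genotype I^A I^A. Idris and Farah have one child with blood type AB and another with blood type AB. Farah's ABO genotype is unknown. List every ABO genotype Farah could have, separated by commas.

For each candidate genotype of Farah, check whether crossing it with I^A I^A can produce every observed child phenotype.
  I^A I^A → possible child types {A} ✗
  I^A I^B → possible child types {A, AB} ✓
  I^A i → possible child types {A} ✗
  I^B I^B → possible child types {AB} ✓
  I^B i → possible child types {A, AB} ✓
  i i → possible child types {A} ✗

I^A I^B, I^B I^B, I^B i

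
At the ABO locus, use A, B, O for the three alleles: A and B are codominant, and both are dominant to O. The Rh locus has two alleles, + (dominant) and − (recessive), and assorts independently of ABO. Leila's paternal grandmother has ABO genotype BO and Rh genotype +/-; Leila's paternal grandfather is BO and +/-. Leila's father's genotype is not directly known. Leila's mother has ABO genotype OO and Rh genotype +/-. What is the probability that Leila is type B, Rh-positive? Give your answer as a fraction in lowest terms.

3/8

Leila's father's ABO genotype from BO × BO: 1/4 BB, 1/2 BO, 1/4 OO.
Crossing each possibility with the mother OO and summing P(type B): 1/4·1 + 1/2·1/2 + 1/4·0 = 1/2.
Similarly for Rh via the father's Rh distribution: P(Rh+) = 3/4.
Independent loci: 1/2 × 3/4 = 3/8.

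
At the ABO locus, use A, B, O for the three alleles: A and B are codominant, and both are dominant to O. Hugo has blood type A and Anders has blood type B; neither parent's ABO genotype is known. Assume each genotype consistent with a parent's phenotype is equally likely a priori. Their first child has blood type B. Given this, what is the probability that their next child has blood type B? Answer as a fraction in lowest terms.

Possible genotypes: Hugo ∈ {AA, AO}; Anders ∈ {BB, BO}.
Weight each parental genotype pair by prior × P(type-B child):
  AO × BB: posterior weight 2/3; P(next child type B) = 1/2.
  AO × BO: posterior weight 1/3; P(next child type B) = 1/4.
Weighted sum = 5/12.

5/12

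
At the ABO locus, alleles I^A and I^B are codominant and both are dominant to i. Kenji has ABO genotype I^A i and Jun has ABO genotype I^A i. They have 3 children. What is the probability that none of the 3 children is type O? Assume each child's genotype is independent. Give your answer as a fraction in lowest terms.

ABO cross I^A i × I^A i → 1/4 O, 3/4 A.
So P(type O) = 1/4 per child.
P(not type O) = 3/4 for one child; (3/4)^3 = 27/64.

27/64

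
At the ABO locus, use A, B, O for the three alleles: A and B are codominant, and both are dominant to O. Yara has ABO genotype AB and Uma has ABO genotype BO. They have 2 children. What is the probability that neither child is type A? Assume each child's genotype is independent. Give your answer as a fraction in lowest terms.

ABO cross AB × BO → 1/4 A, 1/2 B, 1/4 AB.
So P(type A) = 1/4 per child.
P(not type A) = 3/4 for one child; (3/4)^2 = 9/16.

9/16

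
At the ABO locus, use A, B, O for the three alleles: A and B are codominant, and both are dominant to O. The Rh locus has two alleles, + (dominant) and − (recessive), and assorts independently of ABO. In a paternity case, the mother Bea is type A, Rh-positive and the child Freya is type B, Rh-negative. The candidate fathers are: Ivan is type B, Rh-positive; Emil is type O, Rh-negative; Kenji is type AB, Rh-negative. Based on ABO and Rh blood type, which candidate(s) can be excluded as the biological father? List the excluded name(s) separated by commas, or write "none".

Emil

A candidate is excluded only if no genotype consistent with his phenotype could produce a type B, Rh-negative child with a type A, Rh-positive mother.
Emil (type O, Rh-): no genotype consistent with that phenotype can produce a type-B Rh- child with a type-A mother.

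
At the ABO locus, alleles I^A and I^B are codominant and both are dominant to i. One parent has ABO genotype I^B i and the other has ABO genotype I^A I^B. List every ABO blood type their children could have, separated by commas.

Gametes from I^B i × I^A I^B give offspring ABO genotypes I^A I^B, I^A i, I^B I^B, I^B i, i.e. phenotypes A, B, AB.

A, B, AB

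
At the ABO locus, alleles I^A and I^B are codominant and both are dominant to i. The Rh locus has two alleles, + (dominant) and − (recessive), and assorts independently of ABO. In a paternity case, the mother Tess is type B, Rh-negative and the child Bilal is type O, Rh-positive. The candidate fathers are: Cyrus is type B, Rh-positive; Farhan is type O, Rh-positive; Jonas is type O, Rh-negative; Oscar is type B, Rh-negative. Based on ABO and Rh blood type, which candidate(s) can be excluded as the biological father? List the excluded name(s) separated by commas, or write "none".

Jonas, Oscar

A candidate is excluded only if no genotype consistent with his phenotype could produce a type O, Rh-positive child with a type B, Rh-negative mother.
Jonas (type O, Rh-): no genotype consistent with that phenotype can produce a type-O Rh+ child with a type-B mother.
Oscar (type B, Rh-): no genotype consistent with that phenotype can produce a type-O Rh+ child with a type-B mother.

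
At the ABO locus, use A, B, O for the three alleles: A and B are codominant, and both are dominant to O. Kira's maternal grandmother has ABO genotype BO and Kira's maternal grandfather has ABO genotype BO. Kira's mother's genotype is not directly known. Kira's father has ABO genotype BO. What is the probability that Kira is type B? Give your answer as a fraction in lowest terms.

Kira's mother's ABO genotype from BO × BO: 1/4 BB, 1/2 BO, 1/4 OO.
Crossing each possibility with the father BO and summing P(type B): 1/4·1 + 1/2·3/4 + 1/4·1/2 = 3/4.

3/4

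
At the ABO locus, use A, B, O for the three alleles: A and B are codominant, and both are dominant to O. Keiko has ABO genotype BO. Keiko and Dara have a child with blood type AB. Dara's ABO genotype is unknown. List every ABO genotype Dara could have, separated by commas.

For each candidate genotype of Dara, check whether crossing it with BO can produce every observed child phenotype.
  AA → possible child types {A, AB} ✓
  AB → possible child types {A, B, AB} ✓
  AO → possible child types {O, A, B, AB} ✓
  BB → possible child types {B} ✗
  BO → possible child types {O, B} ✗
  OO → possible child types {O, B} ✗

AA, AB, AO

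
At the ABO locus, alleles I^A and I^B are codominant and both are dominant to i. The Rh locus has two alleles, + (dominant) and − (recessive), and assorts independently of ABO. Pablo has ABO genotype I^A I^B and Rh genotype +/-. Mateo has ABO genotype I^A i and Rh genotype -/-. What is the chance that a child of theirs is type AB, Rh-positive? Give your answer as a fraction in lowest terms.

1/8

ABO cross I^A I^B × I^A i → offspring phenotypes: 1/2 A, 1/4 B, 1/4 AB.
Rh cross +/- × -/- → 1/2 Rh+, 1/2 Rh-.
Independent loci: P(type AB, Rh-positive) = 1/4 × 1/2 = 1/8.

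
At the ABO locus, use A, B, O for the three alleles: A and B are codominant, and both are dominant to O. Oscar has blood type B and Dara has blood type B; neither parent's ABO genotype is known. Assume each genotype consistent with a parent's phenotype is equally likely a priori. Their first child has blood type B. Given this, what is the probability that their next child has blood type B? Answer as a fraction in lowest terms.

19/20

Possible genotypes: Oscar ∈ {BB, BO}; Dara ∈ {BB, BO}.
Weight each parental genotype pair by prior × P(type-B child):
  BB × BB: posterior weight 4/15; P(next child type B) = 1.
  BB × BO: posterior weight 4/15; P(next child type B) = 1.
  BO × BB: posterior weight 4/15; P(next child type B) = 1.
  BO × BO: posterior weight 1/5; P(next child type B) = 3/4.
Weighted sum = 19/20.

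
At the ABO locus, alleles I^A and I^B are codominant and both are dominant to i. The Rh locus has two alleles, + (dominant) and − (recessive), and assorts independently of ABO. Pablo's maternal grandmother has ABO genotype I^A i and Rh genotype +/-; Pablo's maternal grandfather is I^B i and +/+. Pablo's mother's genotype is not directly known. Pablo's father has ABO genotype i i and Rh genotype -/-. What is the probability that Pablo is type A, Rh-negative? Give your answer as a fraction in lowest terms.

1/16

Pablo's mother's ABO genotype from I^A i × I^B i: 1/4 I^A I^B, 1/4 I^A i, 1/4 I^B i, 1/4 i i.
Crossing each possibility with the father i i and summing P(type A): 1/4·1/2 + 1/4·1/2 + 1/4·0 + 1/4·0 = 1/4.
Similarly for Rh via the mother's Rh distribution: P(Rh-) = 1/4.
Independent loci: 1/4 × 1/4 = 1/16.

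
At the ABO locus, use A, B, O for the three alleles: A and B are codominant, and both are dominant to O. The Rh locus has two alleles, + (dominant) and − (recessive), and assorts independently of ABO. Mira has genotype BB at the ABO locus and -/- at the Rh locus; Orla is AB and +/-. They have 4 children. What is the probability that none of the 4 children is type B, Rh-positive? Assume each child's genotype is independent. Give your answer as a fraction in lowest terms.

81/256

ABO cross BB × AB → 1/2 B, 1/2 AB.
Rh cross -/- × +/- → 1/2 Rh+, 1/2 Rh-; so P(type B, Rh-positive) = 1/2 × 1/2 = 1/4 per child.
P(not type B, Rh-positive) = 3/4 for one child; (3/4)^4 = 81/256.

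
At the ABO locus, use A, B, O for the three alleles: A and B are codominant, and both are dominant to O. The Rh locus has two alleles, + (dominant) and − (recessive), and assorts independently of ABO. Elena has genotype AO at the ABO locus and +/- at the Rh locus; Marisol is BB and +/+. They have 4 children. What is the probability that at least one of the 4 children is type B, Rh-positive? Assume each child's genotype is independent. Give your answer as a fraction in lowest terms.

15/16

ABO cross AO × BB → 1/2 B, 1/2 AB.
Rh cross +/- × +/+ → 1 Rh+; so P(type B, Rh-positive) = 1/2 × 1 = 1/2 per child.
P(none) = (1/2)^4 = 1/16; P(at least one) = 1 − 1/16 = 15/16.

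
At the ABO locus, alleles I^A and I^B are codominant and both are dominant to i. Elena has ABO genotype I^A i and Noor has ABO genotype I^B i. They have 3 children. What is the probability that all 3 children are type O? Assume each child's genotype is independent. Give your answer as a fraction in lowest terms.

1/64

ABO cross I^A i × I^B i → 1/4 O, 1/4 A, 1/4 B, 1/4 AB.
So P(type O) = 1/4 per child.
All 3 independent: (1/4)^3 = 1/64.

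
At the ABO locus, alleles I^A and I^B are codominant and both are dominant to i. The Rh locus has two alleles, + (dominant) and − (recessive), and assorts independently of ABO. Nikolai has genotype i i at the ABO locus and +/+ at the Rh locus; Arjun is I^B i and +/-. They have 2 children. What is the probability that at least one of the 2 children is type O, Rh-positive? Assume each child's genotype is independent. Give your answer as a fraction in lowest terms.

ABO cross i i × I^B i → 1/2 O, 1/2 B.
Rh cross +/+ × +/- → 1 Rh+; so P(type O, Rh-positive) = 1/2 × 1 = 1/2 per child.
P(none) = (1/2)^2 = 1/4; P(at least one) = 1 − 1/4 = 3/4.

3/4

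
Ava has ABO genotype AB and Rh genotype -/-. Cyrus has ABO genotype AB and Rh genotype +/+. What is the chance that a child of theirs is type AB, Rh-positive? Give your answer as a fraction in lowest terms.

1/2

ABO cross AB × AB → offspring phenotypes: 1/4 A, 1/4 B, 1/2 AB.
Rh cross -/- × +/+ → 1 Rh+.
Independent loci: P(type AB, Rh-positive) = 1/2 × 1 = 1/2.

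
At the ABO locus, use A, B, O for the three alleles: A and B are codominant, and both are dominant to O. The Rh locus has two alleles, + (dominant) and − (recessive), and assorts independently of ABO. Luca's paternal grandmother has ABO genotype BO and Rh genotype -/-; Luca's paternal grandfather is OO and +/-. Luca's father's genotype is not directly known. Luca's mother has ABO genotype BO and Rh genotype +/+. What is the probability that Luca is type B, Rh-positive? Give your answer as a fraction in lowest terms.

5/8

Luca's father's ABO genotype from BO × OO: 1/2 BO, 1/2 OO.
Crossing each possibility with the mother BO and summing P(type B): 1/2·3/4 + 1/2·1/2 = 5/8.
Similarly for Rh via the father's Rh distribution: P(Rh+) = 1.
Independent loci: 5/8 × 1 = 5/8.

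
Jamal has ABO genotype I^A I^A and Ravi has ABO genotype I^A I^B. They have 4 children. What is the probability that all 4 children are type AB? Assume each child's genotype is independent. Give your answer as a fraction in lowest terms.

ABO cross I^A I^A × I^A I^B → 1/2 A, 1/2 AB.
So P(type AB) = 1/2 per child.
All 4 independent: (1/2)^4 = 1/16.

1/16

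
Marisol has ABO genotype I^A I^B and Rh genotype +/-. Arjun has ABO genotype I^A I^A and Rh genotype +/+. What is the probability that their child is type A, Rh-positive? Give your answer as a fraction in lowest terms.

ABO cross I^A I^B × I^A I^A → offspring phenotypes: 1/2 A, 1/2 AB.
Rh cross +/- × +/+ → 1 Rh+.
Independent loci: P(type A, Rh-positive) = 1/2 × 1 = 1/2.

1/2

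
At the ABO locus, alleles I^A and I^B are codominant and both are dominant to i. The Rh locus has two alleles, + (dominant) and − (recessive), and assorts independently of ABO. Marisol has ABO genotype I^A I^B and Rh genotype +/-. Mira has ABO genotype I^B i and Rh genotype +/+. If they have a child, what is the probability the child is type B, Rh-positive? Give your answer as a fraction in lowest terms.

ABO cross I^A I^B × I^B i → offspring phenotypes: 1/4 A, 1/2 B, 1/4 AB.
Rh cross +/- × +/+ → 1 Rh+.
Independent loci: P(type B, Rh-positive) = 1/2 × 1 = 1/2.

1/2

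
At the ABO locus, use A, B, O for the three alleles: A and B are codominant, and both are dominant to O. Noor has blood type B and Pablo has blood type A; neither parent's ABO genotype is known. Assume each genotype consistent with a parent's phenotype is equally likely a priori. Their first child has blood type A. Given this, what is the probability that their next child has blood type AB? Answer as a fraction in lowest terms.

5/12

Possible genotypes: Noor ∈ {BB, BO}; Pablo ∈ {AA, AO}.
Weight each parental genotype pair by prior × P(type-A child):
  BO × AA: posterior weight 2/3; P(next child type AB) = 1/2.
  BO × AO: posterior weight 1/3; P(next child type AB) = 1/4.
Weighted sum = 5/12.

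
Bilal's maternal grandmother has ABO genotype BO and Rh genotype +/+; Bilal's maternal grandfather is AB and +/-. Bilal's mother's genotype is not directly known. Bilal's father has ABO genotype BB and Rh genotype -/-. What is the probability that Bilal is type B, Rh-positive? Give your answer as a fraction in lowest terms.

9/16

Bilal's mother's ABO genotype from BO × AB: 1/4 AB, 1/4 AO, 1/4 BB, 1/4 BO.
Crossing each possibility with the father BB and summing P(type B): 1/4·1/2 + 1/4·1/2 + 1/4·1 + 1/4·1 = 3/4.
Similarly for Rh via the mother's Rh distribution: P(Rh+) = 3/4.
Independent loci: 3/4 × 3/4 = 9/16.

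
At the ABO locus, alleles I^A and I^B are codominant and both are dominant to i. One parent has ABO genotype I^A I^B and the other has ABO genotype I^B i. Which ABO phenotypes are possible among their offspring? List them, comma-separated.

A, B, AB

Gametes from I^A I^B × I^B i give offspring ABO genotypes I^A I^B, I^A i, I^B I^B, I^B i, i.e. phenotypes A, B, AB.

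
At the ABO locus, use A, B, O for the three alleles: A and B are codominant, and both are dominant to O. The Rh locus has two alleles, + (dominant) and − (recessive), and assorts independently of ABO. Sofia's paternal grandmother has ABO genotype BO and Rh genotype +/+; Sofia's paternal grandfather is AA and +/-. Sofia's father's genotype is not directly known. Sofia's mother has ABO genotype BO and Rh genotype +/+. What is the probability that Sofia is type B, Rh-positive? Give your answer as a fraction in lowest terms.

3/8

Sofia's father's ABO genotype from BO × AA: 1/2 AB, 1/2 AO.
Crossing each possibility with the mother BO and summing P(type B): 1/2·1/2 + 1/2·1/4 = 3/8.
Similarly for Rh via the father's Rh distribution: P(Rh+) = 1.
Independent loci: 3/8 × 1 = 3/8.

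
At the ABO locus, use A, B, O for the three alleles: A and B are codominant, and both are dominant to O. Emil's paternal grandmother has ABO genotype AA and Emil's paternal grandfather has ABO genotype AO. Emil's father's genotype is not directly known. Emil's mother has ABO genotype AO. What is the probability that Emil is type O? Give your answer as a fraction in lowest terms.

Emil's father's ABO genotype from AA × AO: 1/2 AA, 1/2 AO.
Crossing each possibility with the mother AO and summing P(type O): 1/2·0 + 1/2·1/4 = 1/8.

1/8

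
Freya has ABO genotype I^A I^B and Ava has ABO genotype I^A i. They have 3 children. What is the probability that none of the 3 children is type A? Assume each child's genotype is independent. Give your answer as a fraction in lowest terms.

1/8

ABO cross I^A I^B × I^A i → 1/2 A, 1/4 B, 1/4 AB.
So P(type A) = 1/2 per child.
P(not type A) = 1/2 for one child; (1/2)^3 = 1/8.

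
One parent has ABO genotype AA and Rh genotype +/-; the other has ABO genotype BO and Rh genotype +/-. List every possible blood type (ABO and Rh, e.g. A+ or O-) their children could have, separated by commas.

A+, A-, AB+, AB-

Gametes from AA × BO give offspring ABO genotypes AB, AO, i.e. phenotypes A, AB.
Rh cross +/- × +/- → phenotypes Rh+, Rh-.
Combining independently: A+, A-, AB+, AB-.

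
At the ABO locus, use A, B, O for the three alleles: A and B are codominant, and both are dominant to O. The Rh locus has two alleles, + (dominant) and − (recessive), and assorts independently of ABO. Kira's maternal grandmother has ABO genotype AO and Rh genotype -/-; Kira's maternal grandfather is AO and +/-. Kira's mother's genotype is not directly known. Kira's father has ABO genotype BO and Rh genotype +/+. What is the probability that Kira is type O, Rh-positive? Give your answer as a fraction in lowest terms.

Kira's mother's ABO genotype from AO × AO: 1/4 AA, 1/2 AO, 1/4 OO.
Crossing each possibility with the father BO and summing P(type O): 1/4·0 + 1/2·1/4 + 1/4·1/2 = 1/4.
Similarly for Rh via the mother's Rh distribution: P(Rh+) = 1.
Independent loci: 1/4 × 1 = 1/4.

1/4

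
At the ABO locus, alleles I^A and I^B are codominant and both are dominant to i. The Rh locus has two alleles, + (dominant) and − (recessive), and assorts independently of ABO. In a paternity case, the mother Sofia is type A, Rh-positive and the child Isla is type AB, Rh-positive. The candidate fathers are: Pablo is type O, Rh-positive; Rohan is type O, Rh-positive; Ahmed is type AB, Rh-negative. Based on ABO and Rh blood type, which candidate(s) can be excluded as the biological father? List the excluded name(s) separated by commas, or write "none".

Pablo, Rohan

A candidate is excluded only if no genotype consistent with his phenotype could produce a type AB, Rh-positive child with a type A, Rh-positive mother.
Pablo (type O, Rh+): no genotype consistent with that phenotype can produce a type-AB Rh+ child with a type-A mother.
Rohan (type O, Rh+): no genotype consistent with that phenotype can produce a type-AB Rh+ child with a type-A mother.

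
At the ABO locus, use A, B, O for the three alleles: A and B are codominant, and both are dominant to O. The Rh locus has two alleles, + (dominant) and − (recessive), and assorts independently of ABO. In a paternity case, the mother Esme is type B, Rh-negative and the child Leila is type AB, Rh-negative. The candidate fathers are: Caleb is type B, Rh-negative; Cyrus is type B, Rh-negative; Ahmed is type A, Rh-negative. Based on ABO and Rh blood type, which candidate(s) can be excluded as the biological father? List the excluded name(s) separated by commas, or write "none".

A candidate is excluded only if no genotype consistent with his phenotype could produce a type AB, Rh-negative child with a type B, Rh-negative mother.
Caleb (type B, Rh-): no genotype consistent with that phenotype can produce a type-AB Rh- child with a type-B mother.
Cyrus (type B, Rh-): no genotype consistent with that phenotype can produce a type-AB Rh- child with a type-B mother.

Caleb, Cyrus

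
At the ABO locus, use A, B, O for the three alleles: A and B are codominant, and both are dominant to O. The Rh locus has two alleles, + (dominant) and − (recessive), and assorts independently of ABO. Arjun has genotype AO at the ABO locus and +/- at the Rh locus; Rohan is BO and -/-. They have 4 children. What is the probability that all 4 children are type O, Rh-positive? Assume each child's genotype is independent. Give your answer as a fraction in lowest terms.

1/4096

ABO cross AO × BO → 1/4 O, 1/4 A, 1/4 B, 1/4 AB.
Rh cross +/- × -/- → 1/2 Rh+, 1/2 Rh-; so P(type O, Rh-positive) = 1/4 × 1/2 = 1/8 per child.
All 4 independent: (1/8)^4 = 1/4096.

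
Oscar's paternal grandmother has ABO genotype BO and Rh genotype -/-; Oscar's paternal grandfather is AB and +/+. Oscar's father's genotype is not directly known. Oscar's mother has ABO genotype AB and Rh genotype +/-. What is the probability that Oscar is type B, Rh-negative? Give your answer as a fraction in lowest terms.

3/32

Oscar's father's ABO genotype from BO × AB: 1/4 AB, 1/4 AO, 1/4 BB, 1/4 BO.
Crossing each possibility with the mother AB and summing P(type B): 1/4·1/4 + 1/4·1/4 + 1/4·1/2 + 1/4·1/2 = 3/8.
Similarly for Rh via the father's Rh distribution: P(Rh-) = 1/4.
Independent loci: 3/8 × 1/4 = 3/32.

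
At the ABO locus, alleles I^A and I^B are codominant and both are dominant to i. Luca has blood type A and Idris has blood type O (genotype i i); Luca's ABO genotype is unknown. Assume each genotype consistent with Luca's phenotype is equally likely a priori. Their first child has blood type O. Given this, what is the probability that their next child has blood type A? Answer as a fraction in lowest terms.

1/2

Possible genotypes: Luca ∈ {I^A I^A, I^A i}; Idris ∈ {i i}.
Weight each parental genotype pair by prior × P(type-O child):
  I^A i × i i: posterior weight 1; P(next child type A) = 1/2.
Weighted sum = 1/2.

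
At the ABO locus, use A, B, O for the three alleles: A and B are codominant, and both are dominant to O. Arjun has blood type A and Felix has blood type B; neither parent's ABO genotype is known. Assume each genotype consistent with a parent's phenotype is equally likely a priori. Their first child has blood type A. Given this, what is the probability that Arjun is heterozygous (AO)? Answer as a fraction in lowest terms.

Possible genotypes: Arjun ∈ {AA, AO}; Felix ∈ {BB, BO}.
Weight each parental genotype pair by prior × P(type-A child):
  AA × BO: posterior weight 2/3.
  AO × BO: posterior weight 1/3.
Sum the posterior weight over pairs where Arjun is AO: 1/3.

1/3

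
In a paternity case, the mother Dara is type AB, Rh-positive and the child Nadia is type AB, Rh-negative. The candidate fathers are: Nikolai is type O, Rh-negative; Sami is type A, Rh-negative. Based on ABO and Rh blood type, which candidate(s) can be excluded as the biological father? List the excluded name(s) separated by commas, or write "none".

Nikolai

A candidate is excluded only if no genotype consistent with his phenotype could produce a type AB, Rh-negative child with a type AB, Rh-positive mother.
Nikolai (type O, Rh-): no genotype consistent with that phenotype can produce a type-AB Rh- child with a type-AB mother.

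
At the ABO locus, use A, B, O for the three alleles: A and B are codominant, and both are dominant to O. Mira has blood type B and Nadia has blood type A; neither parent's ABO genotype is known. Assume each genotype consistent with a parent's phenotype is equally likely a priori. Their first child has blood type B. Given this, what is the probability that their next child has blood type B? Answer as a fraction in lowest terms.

Possible genotypes: Mira ∈ {BB, BO}; Nadia ∈ {AA, AO}.
Weight each parental genotype pair by prior × P(type-B child):
  BB × AO: posterior weight 2/3; P(next child type B) = 1/2.
  BO × AO: posterior weight 1/3; P(next child type B) = 1/4.
Weighted sum = 5/12.

5/12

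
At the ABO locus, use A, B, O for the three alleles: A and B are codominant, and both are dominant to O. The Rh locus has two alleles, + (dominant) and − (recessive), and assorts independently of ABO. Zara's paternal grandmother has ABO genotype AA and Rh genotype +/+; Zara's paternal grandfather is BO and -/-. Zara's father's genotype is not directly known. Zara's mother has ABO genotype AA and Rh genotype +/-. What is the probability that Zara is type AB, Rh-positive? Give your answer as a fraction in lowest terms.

3/16

Zara's father's ABO genotype from AA × BO: 1/2 AB, 1/2 AO.
Crossing each possibility with the mother AA and summing P(type AB): 1/2·1/2 + 1/2·0 = 1/4.
Similarly for Rh via the father's Rh distribution: P(Rh+) = 3/4.
Independent loci: 1/4 × 3/4 = 3/16.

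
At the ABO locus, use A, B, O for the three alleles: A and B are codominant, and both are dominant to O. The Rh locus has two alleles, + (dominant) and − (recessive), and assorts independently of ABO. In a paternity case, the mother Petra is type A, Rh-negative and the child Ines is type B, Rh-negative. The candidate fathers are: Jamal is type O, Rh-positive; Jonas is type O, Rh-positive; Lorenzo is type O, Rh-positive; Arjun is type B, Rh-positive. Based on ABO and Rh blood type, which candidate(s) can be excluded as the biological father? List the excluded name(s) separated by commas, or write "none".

Jamal, Jonas, Lorenzo

A candidate is excluded only if no genotype consistent with his phenotype could produce a type B, Rh-negative child with a type A, Rh-negative mother.
Jamal (type O, Rh+): no genotype consistent with that phenotype can produce a type-B Rh- child with a type-A mother.
Jonas (type O, Rh+): no genotype consistent with that phenotype can produce a type-B Rh- child with a type-A mother.
Lorenzo (type O, Rh+): no genotype consistent with that phenotype can produce a type-B Rh- child with a type-A mother.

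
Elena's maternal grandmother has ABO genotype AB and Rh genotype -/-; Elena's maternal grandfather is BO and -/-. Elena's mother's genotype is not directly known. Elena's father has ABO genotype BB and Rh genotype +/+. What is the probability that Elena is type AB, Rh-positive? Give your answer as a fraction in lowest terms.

1/4

Elena's mother's ABO genotype from AB × BO: 1/4 AB, 1/4 AO, 1/4 BB, 1/4 BO.
Crossing each possibility with the father BB and summing P(type AB): 1/4·1/2 + 1/4·1/2 + 1/4·0 + 1/4·0 = 1/4.
Similarly for Rh via the mother's Rh distribution: P(Rh+) = 1.
Independent loci: 1/4 × 1 = 1/4.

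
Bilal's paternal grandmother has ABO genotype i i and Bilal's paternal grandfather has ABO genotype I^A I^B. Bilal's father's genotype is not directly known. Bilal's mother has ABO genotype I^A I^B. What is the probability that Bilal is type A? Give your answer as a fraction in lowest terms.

3/8

Bilal's father's ABO genotype from i i × I^A I^B: 1/2 I^A i, 1/2 I^B i.
Crossing each possibility with the mother I^A I^B and summing P(type A): 1/2·1/2 + 1/2·1/4 = 3/8.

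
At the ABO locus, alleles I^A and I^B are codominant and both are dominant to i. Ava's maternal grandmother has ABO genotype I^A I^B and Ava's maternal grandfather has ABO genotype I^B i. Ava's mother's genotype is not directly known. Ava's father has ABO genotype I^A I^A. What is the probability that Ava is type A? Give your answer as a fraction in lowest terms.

Ava's mother's ABO genotype from I^A I^B × I^B i: 1/4 I^A I^B, 1/4 I^A i, 1/4 I^B I^B, 1/4 I^B i.
Crossing each possibility with the father I^A I^A and summing P(type A): 1/4·1/2 + 1/4·1 + 1/4·0 + 1/4·1/2 = 1/2.

1/2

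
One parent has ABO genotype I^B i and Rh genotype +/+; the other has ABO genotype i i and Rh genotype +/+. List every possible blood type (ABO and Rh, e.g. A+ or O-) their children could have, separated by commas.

O+, B+

Gametes from I^B i × i i give offspring ABO genotypes I^B i, i i, i.e. phenotypes O, B.
Rh cross +/+ × +/+ → phenotypes Rh+.
Combining independently: O+, B+.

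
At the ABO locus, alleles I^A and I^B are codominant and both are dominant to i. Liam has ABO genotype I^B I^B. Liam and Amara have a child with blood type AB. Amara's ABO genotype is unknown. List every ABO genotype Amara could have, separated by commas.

I^A I^A, I^A I^B, I^A i

For each candidate genotype of Amara, check whether crossing it with I^B I^B can produce every observed child phenotype.
  I^A I^A → possible child types {AB} ✓
  I^A I^B → possible child types {B, AB} ✓
  I^A i → possible child types {B, AB} ✓
  I^B I^B → possible child types {B} ✗
  I^B i → possible child types {B} ✗
  i i → possible child types {B} ✗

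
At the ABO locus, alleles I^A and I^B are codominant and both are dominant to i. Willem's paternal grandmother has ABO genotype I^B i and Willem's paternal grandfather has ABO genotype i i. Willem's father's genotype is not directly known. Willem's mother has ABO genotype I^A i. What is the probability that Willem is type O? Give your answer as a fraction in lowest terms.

3/8

Willem's father's ABO genotype from I^B i × i i: 1/2 I^B i, 1/2 i i.
Crossing each possibility with the mother I^A i and summing P(type O): 1/2·1/4 + 1/2·1/2 = 3/8.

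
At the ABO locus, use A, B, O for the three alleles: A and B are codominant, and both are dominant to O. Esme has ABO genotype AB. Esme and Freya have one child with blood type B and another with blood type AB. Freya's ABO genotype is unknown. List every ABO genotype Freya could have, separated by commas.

For each candidate genotype of Freya, check whether crossing it with AB can produce every observed child phenotype.
  AA → possible child types {A, AB} ✗
  AB → possible child types {A, B, AB} ✓
  AO → possible child types {A, B, AB} ✓
  BB → possible child types {B, AB} ✓
  BO → possible child types {A, B, AB} ✓
  OO → possible child types {A, B} ✗

AB, AO, BB, BO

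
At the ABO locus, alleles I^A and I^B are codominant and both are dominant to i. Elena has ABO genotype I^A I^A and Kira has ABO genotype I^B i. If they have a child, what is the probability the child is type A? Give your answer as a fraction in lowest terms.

1/2

ABO cross I^A I^A × I^B i → offspring phenotypes: 1/2 A, 1/2 AB.
So P(type A) = 1/2.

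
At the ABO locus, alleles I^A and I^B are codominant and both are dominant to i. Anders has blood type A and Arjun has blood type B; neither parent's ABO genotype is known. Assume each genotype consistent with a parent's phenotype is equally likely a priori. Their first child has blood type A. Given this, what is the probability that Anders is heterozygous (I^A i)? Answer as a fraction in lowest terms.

1/3

Possible genotypes: Anders ∈ {I^A I^A, I^A i}; Arjun ∈ {I^B I^B, I^B i}.
Weight each parental genotype pair by prior × P(type-A child):
  I^A I^A × I^B i: posterior weight 2/3.
  I^A i × I^B i: posterior weight 1/3.
Sum the posterior weight over pairs where Anders is I^A i: 1/3.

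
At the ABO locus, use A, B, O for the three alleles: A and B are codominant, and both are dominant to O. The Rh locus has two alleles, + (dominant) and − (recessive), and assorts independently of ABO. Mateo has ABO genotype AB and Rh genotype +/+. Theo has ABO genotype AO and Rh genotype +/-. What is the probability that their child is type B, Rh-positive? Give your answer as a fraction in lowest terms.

1/4

ABO cross AB × AO → offspring phenotypes: 1/2 A, 1/4 B, 1/4 AB.
Rh cross +/+ × +/- → 1 Rh+.
Independent loci: P(type B, Rh-positive) = 1/4 × 1 = 1/4.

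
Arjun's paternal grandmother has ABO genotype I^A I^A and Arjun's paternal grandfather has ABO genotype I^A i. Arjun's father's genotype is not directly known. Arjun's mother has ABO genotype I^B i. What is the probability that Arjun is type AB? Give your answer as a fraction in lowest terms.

3/8

Arjun's father's ABO genotype from I^A I^A × I^A i: 1/2 I^A I^A, 1/2 I^A i.
Crossing each possibility with the mother I^B i and summing P(type AB): 1/2·1/2 + 1/2·1/4 = 3/8.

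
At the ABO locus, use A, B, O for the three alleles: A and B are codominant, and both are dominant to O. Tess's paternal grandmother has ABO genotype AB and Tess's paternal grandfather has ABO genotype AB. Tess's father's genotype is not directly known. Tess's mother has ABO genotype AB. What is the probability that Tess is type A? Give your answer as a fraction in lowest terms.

1/4

Tess's father's ABO genotype from AB × AB: 1/4 AA, 1/2 AB, 1/4 BB.
Crossing each possibility with the mother AB and summing P(type A): 1/4·1/2 + 1/2·1/4 + 1/4·0 = 1/4.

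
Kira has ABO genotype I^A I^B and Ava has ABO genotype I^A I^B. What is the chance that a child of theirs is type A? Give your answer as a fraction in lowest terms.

1/4

ABO cross I^A I^B × I^A I^B → offspring phenotypes: 1/4 A, 1/4 B, 1/2 AB.
So P(type A) = 1/4.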